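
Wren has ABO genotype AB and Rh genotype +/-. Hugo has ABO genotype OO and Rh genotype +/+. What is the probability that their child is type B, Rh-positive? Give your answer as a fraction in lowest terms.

1/2

ABO cross AB × OO → offspring phenotypes: 1/2 A, 1/2 B.
Rh cross +/- × +/+ → 1 Rh+.
Independent loci: P(type B, Rh-positive) = 1/2 × 1 = 1/2.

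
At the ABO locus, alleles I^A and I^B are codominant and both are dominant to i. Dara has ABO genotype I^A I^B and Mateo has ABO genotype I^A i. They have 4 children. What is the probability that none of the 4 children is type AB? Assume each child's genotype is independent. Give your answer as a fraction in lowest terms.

ABO cross I^A I^B × I^A i → 1/2 A, 1/4 B, 1/4 AB.
So P(type AB) = 1/4 per child.
P(not type AB) = 3/4 for one child; (3/4)^4 = 81/256.

81/256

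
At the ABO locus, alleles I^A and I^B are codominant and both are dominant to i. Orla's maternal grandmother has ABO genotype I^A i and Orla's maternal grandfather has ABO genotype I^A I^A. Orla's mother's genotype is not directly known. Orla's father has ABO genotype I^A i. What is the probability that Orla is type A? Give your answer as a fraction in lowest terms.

7/8

Orla's mother's ABO genotype from I^A i × I^A I^A: 1/2 I^A I^A, 1/2 I^A i.
Crossing each possibility with the father I^A i and summing P(type A): 1/2·1 + 1/2·3/4 = 7/8.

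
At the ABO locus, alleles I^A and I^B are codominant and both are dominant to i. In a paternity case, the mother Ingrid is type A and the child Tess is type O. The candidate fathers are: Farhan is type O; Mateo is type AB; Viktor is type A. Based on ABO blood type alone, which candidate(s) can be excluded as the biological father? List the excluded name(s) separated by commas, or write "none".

A candidate is excluded only if no genotype consistent with his phenotype could produce a type O child with a type A mother.
Mateo (type AB): no genotype consistent with that phenotype can produce a type-O child with a type-A mother.

Mateo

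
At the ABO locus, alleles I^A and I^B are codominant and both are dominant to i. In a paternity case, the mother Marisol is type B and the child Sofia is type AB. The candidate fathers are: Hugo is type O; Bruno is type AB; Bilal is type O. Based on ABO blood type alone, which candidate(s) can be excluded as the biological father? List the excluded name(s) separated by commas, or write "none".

Hugo, Bilal

A candidate is excluded only if no genotype consistent with his phenotype could produce a type AB child with a type B mother.
Hugo (type O): no genotype consistent with that phenotype can produce a type-AB child with a type-B mother.
Bilal (type O): no genotype consistent with that phenotype can produce a type-AB child with a type-B mother.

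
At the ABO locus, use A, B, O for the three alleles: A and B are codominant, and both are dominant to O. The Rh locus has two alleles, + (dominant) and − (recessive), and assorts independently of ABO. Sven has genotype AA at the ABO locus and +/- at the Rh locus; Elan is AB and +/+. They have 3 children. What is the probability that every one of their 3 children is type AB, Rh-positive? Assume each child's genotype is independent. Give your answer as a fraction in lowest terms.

ABO cross AA × AB → 1/2 A, 1/2 AB.
Rh cross +/- × +/+ → 1 Rh+; so P(type AB, Rh-positive) = 1/2 × 1 = 1/2 per child.
All 3 independent: (1/2)^3 = 1/8.

1/8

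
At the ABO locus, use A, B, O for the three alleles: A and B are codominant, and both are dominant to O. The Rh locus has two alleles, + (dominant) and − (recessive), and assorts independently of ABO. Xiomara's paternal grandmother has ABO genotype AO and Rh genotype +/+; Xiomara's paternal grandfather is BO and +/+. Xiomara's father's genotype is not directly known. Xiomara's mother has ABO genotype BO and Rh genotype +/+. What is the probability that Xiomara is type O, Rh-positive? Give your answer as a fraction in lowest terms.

1/4

Xiomara's father's ABO genotype from AO × BO: 1/4 AB, 1/4 AO, 1/4 BO, 1/4 OO.
Crossing each possibility with the mother BO and summing P(type O): 1/4·0 + 1/4·1/4 + 1/4·1/4 + 1/4·1/2 = 1/4.
Similarly for Rh via the father's Rh distribution: P(Rh+) = 1.
Independent loci: 1/4 × 1 = 1/4.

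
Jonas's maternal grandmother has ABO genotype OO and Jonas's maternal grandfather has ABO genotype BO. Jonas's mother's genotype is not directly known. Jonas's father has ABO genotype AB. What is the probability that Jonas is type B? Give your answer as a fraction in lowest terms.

1/2

Jonas's mother's ABO genotype from OO × BO: 1/2 BO, 1/2 OO.
Crossing each possibility with the father AB and summing P(type B): 1/2·1/2 + 1/2·1/2 = 1/2.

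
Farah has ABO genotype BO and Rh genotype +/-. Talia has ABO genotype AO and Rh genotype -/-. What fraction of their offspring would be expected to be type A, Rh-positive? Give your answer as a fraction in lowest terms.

ABO cross BO × AO → offspring phenotypes: 1/4 O, 1/4 A, 1/4 B, 1/4 AB.
Rh cross +/- × -/- → 1/2 Rh+, 1/2 Rh-.
Independent loci: P(type A, Rh-positive) = 1/4 × 1/2 = 1/8.

1/8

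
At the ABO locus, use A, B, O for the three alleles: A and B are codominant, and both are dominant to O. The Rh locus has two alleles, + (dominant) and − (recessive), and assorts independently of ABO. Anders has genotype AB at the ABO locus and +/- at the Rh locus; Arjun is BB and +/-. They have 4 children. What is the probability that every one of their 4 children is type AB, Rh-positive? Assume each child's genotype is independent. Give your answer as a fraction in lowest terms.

81/4096

ABO cross AB × BB → 1/2 B, 1/2 AB.
Rh cross +/- × +/- → 3/4 Rh+, 1/4 Rh-; so P(type AB, Rh-positive) = 1/2 × 3/4 = 3/8 per child.
All 4 independent: (3/8)^4 = 81/4096.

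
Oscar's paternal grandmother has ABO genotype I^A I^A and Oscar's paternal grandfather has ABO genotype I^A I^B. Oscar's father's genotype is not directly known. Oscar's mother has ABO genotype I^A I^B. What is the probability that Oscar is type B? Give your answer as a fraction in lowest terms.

1/8

Oscar's father's ABO genotype from I^A I^A × I^A I^B: 1/2 I^A I^A, 1/2 I^A I^B.
Crossing each possibility with the mother I^A I^B and summing P(type B): 1/2·0 + 1/2·1/4 = 1/8.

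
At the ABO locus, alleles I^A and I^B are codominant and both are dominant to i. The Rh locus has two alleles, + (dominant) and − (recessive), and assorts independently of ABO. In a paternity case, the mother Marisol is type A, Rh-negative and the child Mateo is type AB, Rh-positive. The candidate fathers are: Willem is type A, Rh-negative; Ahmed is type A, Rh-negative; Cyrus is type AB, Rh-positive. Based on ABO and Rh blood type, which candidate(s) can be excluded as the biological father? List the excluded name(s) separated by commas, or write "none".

Willem, Ahmed

A candidate is excluded only if no genotype consistent with his phenotype could produce a type AB, Rh-positive child with a type A, Rh-negative mother.
Willem (type A, Rh-): no genotype consistent with that phenotype can produce a type-AB Rh+ child with a type-A mother.
Ahmed (type A, Rh-): no genotype consistent with that phenotype can produce a type-AB Rh+ child with a type-A mother.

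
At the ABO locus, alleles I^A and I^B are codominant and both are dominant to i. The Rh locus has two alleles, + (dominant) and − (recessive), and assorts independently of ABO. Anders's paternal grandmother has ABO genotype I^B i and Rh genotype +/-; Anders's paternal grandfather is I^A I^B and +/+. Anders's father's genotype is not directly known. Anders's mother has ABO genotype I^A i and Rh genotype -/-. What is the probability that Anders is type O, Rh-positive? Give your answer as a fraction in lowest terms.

Anders's father's ABO genotype from I^B i × I^A I^B: 1/4 I^A I^B, 1/4 I^A i, 1/4 I^B I^B, 1/4 I^B i.
Crossing each possibility with the mother I^A i and summing P(type O): 1/4·0 + 1/4·1/4 + 1/4·0 + 1/4·1/4 = 1/8.
Similarly for Rh via the father's Rh distribution: P(Rh+) = 3/4.
Independent loci: 1/8 × 3/4 = 3/32.

3/32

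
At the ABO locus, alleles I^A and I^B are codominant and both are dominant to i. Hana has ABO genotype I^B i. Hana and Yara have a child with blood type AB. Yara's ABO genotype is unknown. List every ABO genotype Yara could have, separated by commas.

For each candidate genotype of Yara, check whether crossing it with I^B i can produce every observed child phenotype.
  I^A I^A → possible child types {A, AB} ✓
  I^A I^B → possible child types {A, B, AB} ✓
  I^A i → possible child types {O, A, B, AB} ✓
  I^B I^B → possible child types {B} ✗
  I^B i → possible child types {O, B} ✗
  i i → possible child types {O, B} ✗

I^A I^A, I^A I^B, I^A i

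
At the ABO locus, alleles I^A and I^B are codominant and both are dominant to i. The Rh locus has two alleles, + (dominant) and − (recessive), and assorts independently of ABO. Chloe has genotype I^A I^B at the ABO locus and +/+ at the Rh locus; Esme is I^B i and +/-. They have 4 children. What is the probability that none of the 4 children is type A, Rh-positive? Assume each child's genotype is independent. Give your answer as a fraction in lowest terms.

ABO cross I^A I^B × I^B i → 1/4 A, 1/2 B, 1/4 AB.
Rh cross +/+ × +/- → 1 Rh+; so P(type A, Rh-positive) = 1/4 × 1 = 1/4 per child.
P(not type A, Rh-positive) = 3/4 for one child; (3/4)^4 = 81/256.

81/256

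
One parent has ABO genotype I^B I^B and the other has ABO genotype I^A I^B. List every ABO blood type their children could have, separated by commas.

Gametes from I^B I^B × I^A I^B give offspring ABO genotypes I^A I^B, I^B I^B, i.e. phenotypes B, AB.

B, AB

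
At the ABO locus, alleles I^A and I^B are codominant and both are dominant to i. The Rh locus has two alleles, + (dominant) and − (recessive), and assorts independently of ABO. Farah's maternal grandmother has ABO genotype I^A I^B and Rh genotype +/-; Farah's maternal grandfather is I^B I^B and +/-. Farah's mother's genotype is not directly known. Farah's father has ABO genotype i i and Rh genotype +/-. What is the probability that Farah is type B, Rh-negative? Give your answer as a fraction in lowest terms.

Farah's mother's ABO genotype from I^A I^B × I^B I^B: 1/2 I^A I^B, 1/2 I^B I^B.
Crossing each possibility with the father i i and summing P(type B): 1/2·1/2 + 1/2·1 = 3/4.
Similarly for Rh via the mother's Rh distribution: P(Rh-) = 1/4.
Independent loci: 3/4 × 1/4 = 3/16.

3/16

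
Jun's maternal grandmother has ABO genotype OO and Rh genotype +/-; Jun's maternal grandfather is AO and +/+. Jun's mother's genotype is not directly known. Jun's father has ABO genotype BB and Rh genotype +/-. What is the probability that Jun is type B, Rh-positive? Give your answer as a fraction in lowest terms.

21/32

Jun's mother's ABO genotype from OO × AO: 1/2 AO, 1/2 OO.
Crossing each possibility with the father BB and summing P(type B): 1/2·1/2 + 1/2·1 = 3/4.
Similarly for Rh via the mother's Rh distribution: P(Rh+) = 7/8.
Independent loci: 3/4 × 7/8 = 21/32.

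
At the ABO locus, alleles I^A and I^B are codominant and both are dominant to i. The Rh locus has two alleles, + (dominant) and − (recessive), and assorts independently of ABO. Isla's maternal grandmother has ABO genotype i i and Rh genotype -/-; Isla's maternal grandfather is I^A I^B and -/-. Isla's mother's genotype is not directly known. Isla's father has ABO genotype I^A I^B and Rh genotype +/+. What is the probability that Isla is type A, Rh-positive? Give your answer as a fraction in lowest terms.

Isla's mother's ABO genotype from i i × I^A I^B: 1/2 I^A i, 1/2 I^B i.
Crossing each possibility with the father I^A I^B and summing P(type A): 1/2·1/2 + 1/2·1/4 = 3/8.
Similarly for Rh via the mother's Rh distribution: P(Rh+) = 1.
Independent loci: 3/8 × 1 = 3/8.

3/8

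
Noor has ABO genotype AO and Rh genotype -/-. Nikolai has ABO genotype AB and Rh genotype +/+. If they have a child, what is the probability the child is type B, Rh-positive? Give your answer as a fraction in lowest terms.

1/4

ABO cross AO × AB → offspring phenotypes: 1/2 A, 1/4 B, 1/4 AB.
Rh cross -/- × +/+ → 1 Rh+.
Independent loci: P(type B, Rh-positive) = 1/4 × 1 = 1/4.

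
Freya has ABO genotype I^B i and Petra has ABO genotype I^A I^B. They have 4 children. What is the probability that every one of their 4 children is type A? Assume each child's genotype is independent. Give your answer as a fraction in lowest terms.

ABO cross I^B i × I^A I^B → 1/4 A, 1/2 B, 1/4 AB.
So P(type A) = 1/4 per child.
All 4 independent: (1/4)^4 = 1/256.

1/256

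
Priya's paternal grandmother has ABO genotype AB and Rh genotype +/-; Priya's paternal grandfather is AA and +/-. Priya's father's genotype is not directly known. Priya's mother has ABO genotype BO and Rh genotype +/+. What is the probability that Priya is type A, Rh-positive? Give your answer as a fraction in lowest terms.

Priya's father's ABO genotype from AB × AA: 1/2 AA, 1/2 AB.
Crossing each possibility with the mother BO and summing P(type A): 1/2·1/2 + 1/2·1/4 = 3/8.
Similarly for Rh via the father's Rh distribution: P(Rh+) = 1.
Independent loci: 3/8 × 1 = 3/8.

3/8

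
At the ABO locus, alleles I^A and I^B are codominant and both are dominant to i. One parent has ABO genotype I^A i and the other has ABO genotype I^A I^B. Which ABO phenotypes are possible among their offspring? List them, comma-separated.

Gametes from I^A i × I^A I^B give offspring ABO genotypes I^A I^A, I^A I^B, I^A i, I^B i, i.e. phenotypes A, B, AB.

A, B, AB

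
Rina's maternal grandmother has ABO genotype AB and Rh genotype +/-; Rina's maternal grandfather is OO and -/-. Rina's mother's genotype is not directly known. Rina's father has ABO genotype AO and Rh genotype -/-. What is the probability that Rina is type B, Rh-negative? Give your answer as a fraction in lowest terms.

3/32

Rina's mother's ABO genotype from AB × OO: 1/2 AO, 1/2 BO.
Crossing each possibility with the father AO and summing P(type B): 1/2·0 + 1/2·1/4 = 1/8.
Similarly for Rh via the mother's Rh distribution: P(Rh-) = 3/4.
Independent loci: 1/8 × 3/4 = 3/32.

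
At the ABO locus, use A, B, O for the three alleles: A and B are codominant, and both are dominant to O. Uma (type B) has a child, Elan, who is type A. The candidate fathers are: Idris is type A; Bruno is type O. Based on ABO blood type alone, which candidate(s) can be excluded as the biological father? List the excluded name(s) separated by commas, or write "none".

Bruno

A candidate is excluded only if no genotype consistent with his phenotype could produce a type A child with a type B mother.
Bruno (type O): no genotype consistent with that phenotype can produce a type-A child with a type-B mother.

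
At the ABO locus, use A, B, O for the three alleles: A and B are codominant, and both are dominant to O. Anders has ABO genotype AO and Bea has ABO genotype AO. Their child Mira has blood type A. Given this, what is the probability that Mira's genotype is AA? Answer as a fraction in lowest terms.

Cross AO × AO → 1/4 AA, 1/2 AO, 1/4 OO.
Type-A genotypes among offspring: AA (1/4), AO (1/2); total 3/4.
P(AA | type A) = (1/4) / (3/4) = 1/3.

1/3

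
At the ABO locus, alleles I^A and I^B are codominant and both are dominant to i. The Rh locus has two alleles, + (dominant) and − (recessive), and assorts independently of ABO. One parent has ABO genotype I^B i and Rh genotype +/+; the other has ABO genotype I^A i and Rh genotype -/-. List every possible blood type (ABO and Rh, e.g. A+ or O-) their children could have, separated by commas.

O+, A+, B+, AB+

Gametes from I^B i × I^A i give offspring ABO genotypes I^A I^B, I^A i, I^B i, i i, i.e. phenotypes O, A, B, AB.
Rh cross +/+ × -/- → phenotypes Rh+.
Combining independently: O+, A+, B+, AB+.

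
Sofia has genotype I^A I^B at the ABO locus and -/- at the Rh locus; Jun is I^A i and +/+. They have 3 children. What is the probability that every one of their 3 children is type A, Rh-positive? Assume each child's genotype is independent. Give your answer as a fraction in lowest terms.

ABO cross I^A I^B × I^A i → 1/2 A, 1/4 B, 1/4 AB.
Rh cross -/- × +/+ → 1 Rh+; so P(type A, Rh-positive) = 1/2 × 1 = 1/2 per child.
All 3 independent: (1/2)^3 = 1/8.

1/8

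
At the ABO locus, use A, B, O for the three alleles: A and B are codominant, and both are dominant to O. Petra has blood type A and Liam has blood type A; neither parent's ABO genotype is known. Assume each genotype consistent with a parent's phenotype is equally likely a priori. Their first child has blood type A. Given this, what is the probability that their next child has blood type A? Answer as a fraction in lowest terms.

19/20

Possible genotypes: Petra ∈ {AA, AO}; Liam ∈ {AA, AO}.
Weight each parental genotype pair by prior × P(type-A child):
  AA × AA: posterior weight 4/15; P(next child type A) = 1.
  AA × AO: posterior weight 4/15; P(next child type A) = 1.
  AO × AA: posterior weight 4/15; P(next child type A) = 1.
  AO × AO: posterior weight 1/5; P(next child type A) = 3/4.
Weighted sum = 19/20.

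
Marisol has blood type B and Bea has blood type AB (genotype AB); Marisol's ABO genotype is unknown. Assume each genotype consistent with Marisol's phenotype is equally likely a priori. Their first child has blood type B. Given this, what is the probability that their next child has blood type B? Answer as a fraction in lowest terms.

1/2

Possible genotypes: Marisol ∈ {BB, BO}; Bea ∈ {AB}.
Weight each parental genotype pair by prior × P(type-B child):
  BB × AB: posterior weight 1/2; P(next child type B) = 1/2.
  BO × AB: posterior weight 1/2; P(next child type B) = 1/2.
Weighted sum = 1/2.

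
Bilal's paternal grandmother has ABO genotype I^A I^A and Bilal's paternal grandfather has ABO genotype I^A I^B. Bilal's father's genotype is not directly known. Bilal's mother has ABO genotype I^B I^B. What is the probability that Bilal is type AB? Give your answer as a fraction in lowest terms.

3/4

Bilal's father's ABO genotype from I^A I^A × I^A I^B: 1/2 I^A I^A, 1/2 I^A I^B.
Crossing each possibility with the mother I^B I^B and summing P(type AB): 1/2·1 + 1/2·1/2 = 3/4.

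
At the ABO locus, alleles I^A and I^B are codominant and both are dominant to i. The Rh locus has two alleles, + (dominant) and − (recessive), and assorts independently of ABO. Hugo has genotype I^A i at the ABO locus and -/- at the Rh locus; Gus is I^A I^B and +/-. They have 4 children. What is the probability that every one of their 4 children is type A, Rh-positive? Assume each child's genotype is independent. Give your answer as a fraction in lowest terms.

1/256

ABO cross I^A i × I^A I^B → 1/2 A, 1/4 B, 1/4 AB.
Rh cross -/- × +/- → 1/2 Rh+, 1/2 Rh-; so P(type A, Rh-positive) = 1/2 × 1/2 = 1/4 per child.
All 4 independent: (1/4)^4 = 1/256.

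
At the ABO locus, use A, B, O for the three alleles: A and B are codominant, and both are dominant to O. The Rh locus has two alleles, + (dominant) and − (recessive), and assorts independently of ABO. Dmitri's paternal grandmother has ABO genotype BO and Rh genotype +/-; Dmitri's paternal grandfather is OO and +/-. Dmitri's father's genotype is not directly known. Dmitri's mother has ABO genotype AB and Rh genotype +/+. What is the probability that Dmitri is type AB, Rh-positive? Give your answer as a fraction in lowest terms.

Dmitri's father's ABO genotype from BO × OO: 1/2 BO, 1/2 OO.
Crossing each possibility with the mother AB and summing P(type AB): 1/2·1/4 + 1/2·0 = 1/8.
Similarly for Rh via the father's Rh distribution: P(Rh+) = 1.
Independent loci: 1/8 × 1 = 1/8.

1/8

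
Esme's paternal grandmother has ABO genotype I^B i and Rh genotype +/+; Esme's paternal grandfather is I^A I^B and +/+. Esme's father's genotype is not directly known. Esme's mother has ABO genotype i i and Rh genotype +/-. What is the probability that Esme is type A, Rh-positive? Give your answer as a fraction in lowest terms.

1/4

Esme's father's ABO genotype from I^B i × I^A I^B: 1/4 I^A I^B, 1/4 I^A i, 1/4 I^B I^B, 1/4 I^B i.
Crossing each possibility with the mother i i and summing P(type A): 1/4·1/2 + 1/4·1/2 + 1/4·0 + 1/4·0 = 1/4.
Similarly for Rh via the father's Rh distribution: P(Rh+) = 1.
Independent loci: 1/4 × 1 = 1/4.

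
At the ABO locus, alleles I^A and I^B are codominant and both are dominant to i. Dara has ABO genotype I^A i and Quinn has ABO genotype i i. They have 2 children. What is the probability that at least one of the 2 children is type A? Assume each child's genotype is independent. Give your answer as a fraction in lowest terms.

3/4

ABO cross I^A i × i i → 1/2 O, 1/2 A.
So P(type A) = 1/2 per child.
P(none) = (1/2)^2 = 1/4; P(at least one) = 1 − 1/4 = 3/4.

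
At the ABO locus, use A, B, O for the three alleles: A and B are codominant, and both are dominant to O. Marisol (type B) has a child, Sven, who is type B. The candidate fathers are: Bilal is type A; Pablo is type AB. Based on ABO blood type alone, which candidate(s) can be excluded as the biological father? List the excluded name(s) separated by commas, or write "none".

A candidate is excluded only if no genotype consistent with his phenotype could produce a type B child with a type B mother.
Every candidate has at least one consistent genotype combination, so none can be excluded.

none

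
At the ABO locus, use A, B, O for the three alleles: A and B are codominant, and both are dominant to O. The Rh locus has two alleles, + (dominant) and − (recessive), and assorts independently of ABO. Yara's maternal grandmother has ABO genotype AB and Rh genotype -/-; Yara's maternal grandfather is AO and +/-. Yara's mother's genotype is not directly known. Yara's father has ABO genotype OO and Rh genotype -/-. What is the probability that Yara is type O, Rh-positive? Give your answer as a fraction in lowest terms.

Yara's mother's ABO genotype from AB × AO: 1/4 AA, 1/4 AB, 1/4 AO, 1/4 BO.
Crossing each possibility with the father OO and summing P(type O): 1/4·0 + 1/4·0 + 1/4·1/2 + 1/4·1/2 = 1/4.
Similarly for Rh via the mother's Rh distribution: P(Rh+) = 1/4.
Independent loci: 1/4 × 1/4 = 1/16.

1/16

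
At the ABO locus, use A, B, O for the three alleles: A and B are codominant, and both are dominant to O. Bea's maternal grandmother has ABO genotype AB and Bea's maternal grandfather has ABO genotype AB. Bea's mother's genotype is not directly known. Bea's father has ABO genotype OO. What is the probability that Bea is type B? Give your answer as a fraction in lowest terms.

1/2

Bea's mother's ABO genotype from AB × AB: 1/4 AA, 1/2 AB, 1/4 BB.
Crossing each possibility with the father OO and summing P(type B): 1/4·0 + 1/2·1/2 + 1/4·1 = 1/2.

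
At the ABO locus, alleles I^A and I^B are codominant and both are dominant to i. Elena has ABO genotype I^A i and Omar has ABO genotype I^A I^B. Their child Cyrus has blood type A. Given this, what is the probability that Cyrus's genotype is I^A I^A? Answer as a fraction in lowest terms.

Cross I^A i × I^A I^B → 1/4 I^A I^A, 1/4 I^A I^B, 1/4 I^A i, 1/4 I^B i.
Type-A genotypes among offspring: I^A I^A (1/4), I^A i (1/4); total 1/2.
P(I^A I^A | type A) = (1/4) / (1/2) = 1/2.

1/2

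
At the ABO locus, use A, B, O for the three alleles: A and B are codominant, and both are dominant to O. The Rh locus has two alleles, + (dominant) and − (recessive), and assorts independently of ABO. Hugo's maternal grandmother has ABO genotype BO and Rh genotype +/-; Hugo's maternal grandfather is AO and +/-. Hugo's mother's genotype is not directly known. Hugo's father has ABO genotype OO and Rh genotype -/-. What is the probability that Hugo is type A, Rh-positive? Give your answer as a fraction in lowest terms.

Hugo's mother's ABO genotype from BO × AO: 1/4 AB, 1/4 AO, 1/4 BO, 1/4 OO.
Crossing each possibility with the father OO and summing P(type A): 1/4·1/2 + 1/4·1/2 + 1/4·0 + 1/4·0 = 1/4.
Similarly for Rh via the mother's Rh distribution: P(Rh+) = 1/2.
Independent loci: 1/4 × 1/2 = 1/8.

1/8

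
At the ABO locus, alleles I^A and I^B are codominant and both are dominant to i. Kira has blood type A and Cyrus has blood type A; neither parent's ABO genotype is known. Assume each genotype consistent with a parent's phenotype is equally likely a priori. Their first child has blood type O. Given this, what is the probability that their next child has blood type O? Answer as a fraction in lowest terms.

Possible genotypes: Kira ∈ {I^A I^A, I^A i}; Cyrus ∈ {I^A I^A, I^A i}.
Weight each parental genotype pair by prior × P(type-O child):
  I^A i × I^A i: posterior weight 1; P(next child type O) = 1/4.
Weighted sum = 1/4.

1/4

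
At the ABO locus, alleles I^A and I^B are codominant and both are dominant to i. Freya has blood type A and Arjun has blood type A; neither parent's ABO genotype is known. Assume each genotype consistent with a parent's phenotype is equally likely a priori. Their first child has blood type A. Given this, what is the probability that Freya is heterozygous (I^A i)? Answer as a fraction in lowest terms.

Possible genotypes: Freya ∈ {I^A I^A, I^A i}; Arjun ∈ {I^A I^A, I^A i}.
Weight each parental genotype pair by prior × P(type-A child):
  I^A I^A × I^A I^A: posterior weight 4/15.
  I^A I^A × I^A i: posterior weight 4/15.
  I^A i × I^A I^A: posterior weight 4/15.
  I^A i × I^A i: posterior weight 1/5.
Sum the posterior weight over pairs where Freya is I^A i: 7/15.

7/15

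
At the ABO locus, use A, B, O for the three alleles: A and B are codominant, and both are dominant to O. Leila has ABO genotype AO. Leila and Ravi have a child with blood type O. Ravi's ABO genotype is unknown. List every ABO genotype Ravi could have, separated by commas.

For each candidate genotype of Ravi, check whether crossing it with AO can produce every observed child phenotype.
  AA → possible child types {A} ✗
  AB → possible child types {A, B, AB} ✗
  AO → possible child types {O, A} ✓
  BB → possible child types {B, AB} ✗
  BO → possible child types {O, A, B, AB} ✓
  OO → possible child types {O, A} ✓

AO, BO, OO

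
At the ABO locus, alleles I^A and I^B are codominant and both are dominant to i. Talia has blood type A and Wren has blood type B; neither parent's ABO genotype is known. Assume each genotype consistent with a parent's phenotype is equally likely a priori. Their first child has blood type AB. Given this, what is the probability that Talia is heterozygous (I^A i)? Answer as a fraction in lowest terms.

1/3

Possible genotypes: Talia ∈ {I^A I^A, I^A i}; Wren ∈ {I^B I^B, I^B i}.
Weight each parental genotype pair by prior × P(type-AB child):
  I^A I^A × I^B I^B: posterior weight 4/9.
  I^A I^A × I^B i: posterior weight 2/9.
  I^A i × I^B I^B: posterior weight 2/9.
  I^A i × I^B i: posterior weight 1/9.
Sum the posterior weight over pairs where Talia is I^A i: 1/3.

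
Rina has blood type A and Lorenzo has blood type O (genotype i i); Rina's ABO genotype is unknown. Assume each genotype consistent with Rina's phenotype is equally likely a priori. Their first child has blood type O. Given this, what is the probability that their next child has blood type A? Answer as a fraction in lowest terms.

1/2

Possible genotypes: Rina ∈ {I^A I^A, I^A i}; Lorenzo ∈ {i i}.
Weight each parental genotype pair by prior × P(type-O child):
  I^A i × i i: posterior weight 1; P(next child type A) = 1/2.
Weighted sum = 1/2.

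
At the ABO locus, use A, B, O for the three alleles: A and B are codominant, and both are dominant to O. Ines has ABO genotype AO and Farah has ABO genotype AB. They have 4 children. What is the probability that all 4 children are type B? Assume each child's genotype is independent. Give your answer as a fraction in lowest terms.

1/256

ABO cross AO × AB → 1/2 A, 1/4 B, 1/4 AB.
So P(type B) = 1/4 per child.
All 4 independent: (1/4)^4 = 1/256.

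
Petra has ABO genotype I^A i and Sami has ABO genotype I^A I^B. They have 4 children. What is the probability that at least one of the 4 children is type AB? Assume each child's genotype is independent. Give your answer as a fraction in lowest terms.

ABO cross I^A i × I^A I^B → 1/2 A, 1/4 B, 1/4 AB.
So P(type AB) = 1/4 per child.
P(none) = (3/4)^4 = 81/256; P(at least one) = 1 − 81/256 = 175/256.

175/256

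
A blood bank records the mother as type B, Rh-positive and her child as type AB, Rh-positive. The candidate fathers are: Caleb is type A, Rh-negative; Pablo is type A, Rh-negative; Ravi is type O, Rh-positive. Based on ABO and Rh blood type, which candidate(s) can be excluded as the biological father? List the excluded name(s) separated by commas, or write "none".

A candidate is excluded only if no genotype consistent with his phenotype could produce a type AB, Rh-positive child with a type B, Rh-positive mother.
Ravi (type O, Rh+): no genotype consistent with that phenotype can produce a type-AB Rh+ child with a type-B mother.

Ravi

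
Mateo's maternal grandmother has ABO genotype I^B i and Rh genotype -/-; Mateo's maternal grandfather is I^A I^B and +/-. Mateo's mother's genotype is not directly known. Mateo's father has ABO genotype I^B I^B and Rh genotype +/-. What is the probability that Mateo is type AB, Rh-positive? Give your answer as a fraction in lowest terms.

Mateo's mother's ABO genotype from I^B i × I^A I^B: 1/4 I^A I^B, 1/4 I^A i, 1/4 I^B I^B, 1/4 I^B i.
Crossing each possibility with the father I^B I^B and summing P(type AB): 1/4·1/2 + 1/4·1/2 + 1/4·0 + 1/4·0 = 1/4.
Similarly for Rh via the mother's Rh distribution: P(Rh+) = 5/8.
Independent loci: 1/4 × 5/8 = 5/32.

5/32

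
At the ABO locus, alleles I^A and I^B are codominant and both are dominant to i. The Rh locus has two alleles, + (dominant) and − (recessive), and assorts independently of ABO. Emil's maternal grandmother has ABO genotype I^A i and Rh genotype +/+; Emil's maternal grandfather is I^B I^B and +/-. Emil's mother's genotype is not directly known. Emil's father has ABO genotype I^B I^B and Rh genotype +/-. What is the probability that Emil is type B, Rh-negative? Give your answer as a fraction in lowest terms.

Emil's mother's ABO genotype from I^A i × I^B I^B: 1/2 I^A I^B, 1/2 I^B i.
Crossing each possibility with the father I^B I^B and summing P(type B): 1/2·1/2 + 1/2·1 = 3/4.
Similarly for Rh via the mother's Rh distribution: P(Rh-) = 1/8.
Independent loci: 3/4 × 1/8 = 3/32.

3/32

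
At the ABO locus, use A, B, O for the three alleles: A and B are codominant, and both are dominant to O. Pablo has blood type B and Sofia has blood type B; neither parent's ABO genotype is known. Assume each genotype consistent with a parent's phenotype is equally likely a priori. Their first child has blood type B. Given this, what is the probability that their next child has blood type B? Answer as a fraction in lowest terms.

19/20

Possible genotypes: Pablo ∈ {BB, BO}; Sofia ∈ {BB, BO}.
Weight each parental genotype pair by prior × P(type-B child):
  BB × BB: posterior weight 4/15; P(next child type B) = 1.
  BB × BO: posterior weight 4/15; P(next child type B) = 1.
  BO × BB: posterior weight 4/15; P(next child type B) = 1.
  BO × BO: posterior weight 1/5; P(next child type B) = 3/4.
Weighted sum = 19/20.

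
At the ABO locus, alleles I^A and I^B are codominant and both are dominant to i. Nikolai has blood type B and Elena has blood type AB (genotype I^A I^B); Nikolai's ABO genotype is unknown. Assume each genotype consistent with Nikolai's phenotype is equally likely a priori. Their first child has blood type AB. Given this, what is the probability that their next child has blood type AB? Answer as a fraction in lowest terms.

5/12

Possible genotypes: Nikolai ∈ {I^B I^B, I^B i}; Elena ∈ {I^A I^B}.
Weight each parental genotype pair by prior × P(type-AB child):
  I^B I^B × I^A I^B: posterior weight 2/3; P(next child type AB) = 1/2.
  I^B i × I^A I^B: posterior weight 1/3; P(next child type AB) = 1/4.
Weighted sum = 5/12.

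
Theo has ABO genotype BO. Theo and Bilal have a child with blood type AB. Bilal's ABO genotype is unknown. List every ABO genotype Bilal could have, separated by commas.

For each candidate genotype of Bilal, check whether crossing it with BO can produce every observed child phenotype.
  AA → possible child types {A, AB} ✓
  AB → possible child types {A, B, AB} ✓
  AO → possible child types {O, A, B, AB} ✓
  BB → possible child types {B} ✗
  BO → possible child types {O, B} ✗
  OO → possible child types {O, B} ✗

AA, AB, AO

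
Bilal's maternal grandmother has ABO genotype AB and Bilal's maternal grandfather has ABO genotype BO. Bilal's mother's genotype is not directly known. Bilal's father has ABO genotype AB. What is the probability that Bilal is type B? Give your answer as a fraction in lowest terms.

Bilal's mother's ABO genotype from AB × BO: 1/4 AB, 1/4 AO, 1/4 BB, 1/4 BO.
Crossing each possibility with the father AB and summing P(type B): 1/4·1/4 + 1/4·1/4 + 1/4·1/2 + 1/4·1/2 = 3/8.

3/8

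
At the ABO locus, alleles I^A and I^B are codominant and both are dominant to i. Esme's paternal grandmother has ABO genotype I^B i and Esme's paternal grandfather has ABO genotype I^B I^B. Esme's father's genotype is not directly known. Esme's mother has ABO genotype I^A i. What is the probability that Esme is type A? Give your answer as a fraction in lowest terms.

Esme's father's ABO genotype from I^B i × I^B I^B: 1/2 I^B I^B, 1/2 I^B i.
Crossing each possibility with the mother I^A i and summing P(type A): 1/2·0 + 1/2·1/4 = 1/8.

1/8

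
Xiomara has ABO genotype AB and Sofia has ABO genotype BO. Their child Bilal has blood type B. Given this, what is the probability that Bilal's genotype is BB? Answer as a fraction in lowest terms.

1/2

Cross AB × BO → 1/4 AB, 1/4 AO, 1/4 BB, 1/4 BO.
Type-B genotypes among offspring: BB (1/4), BO (1/4); total 1/2.
P(BB | type B) = (1/4) / (1/2) = 1/2.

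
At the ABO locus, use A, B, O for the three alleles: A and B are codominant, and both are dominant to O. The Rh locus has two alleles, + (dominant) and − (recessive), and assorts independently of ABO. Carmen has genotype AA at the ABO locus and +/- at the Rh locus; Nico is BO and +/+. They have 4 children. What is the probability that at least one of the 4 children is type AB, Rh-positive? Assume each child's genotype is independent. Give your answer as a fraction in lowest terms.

15/16

ABO cross AA × BO → 1/2 A, 1/2 AB.
Rh cross +/- × +/+ → 1 Rh+; so P(type AB, Rh-positive) = 1/2 × 1 = 1/2 per child.
P(none) = (1/2)^4 = 1/16; P(at least one) = 1 − 1/16 = 15/16.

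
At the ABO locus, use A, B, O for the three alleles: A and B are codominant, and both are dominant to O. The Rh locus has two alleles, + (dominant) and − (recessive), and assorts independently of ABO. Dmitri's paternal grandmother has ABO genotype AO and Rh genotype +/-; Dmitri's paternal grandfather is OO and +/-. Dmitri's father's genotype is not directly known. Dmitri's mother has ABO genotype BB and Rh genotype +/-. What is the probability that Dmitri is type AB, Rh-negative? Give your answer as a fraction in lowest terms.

Dmitri's father's ABO genotype from AO × OO: 1/2 AO, 1/2 OO.
Crossing each possibility with the mother BB and summing P(type AB): 1/2·1/2 + 1/2·0 = 1/4.
Similarly for Rh via the father's Rh distribution: P(Rh-) = 1/4.
Independent loci: 1/4 × 1/4 = 1/16.

1/16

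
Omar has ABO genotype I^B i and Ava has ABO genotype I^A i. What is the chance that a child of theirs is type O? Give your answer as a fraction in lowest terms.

1/4

ABO cross I^B i × I^A i → offspring phenotypes: 1/4 O, 1/4 A, 1/4 B, 1/4 AB.
So P(type O) = 1/4.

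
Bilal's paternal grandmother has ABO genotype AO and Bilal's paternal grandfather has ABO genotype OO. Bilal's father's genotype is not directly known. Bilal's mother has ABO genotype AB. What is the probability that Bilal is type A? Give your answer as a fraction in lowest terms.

Bilal's father's ABO genotype from AO × OO: 1/2 AO, 1/2 OO.
Crossing each possibility with the mother AB and summing P(type A): 1/2·1/2 + 1/2·1/2 = 1/2.

1/2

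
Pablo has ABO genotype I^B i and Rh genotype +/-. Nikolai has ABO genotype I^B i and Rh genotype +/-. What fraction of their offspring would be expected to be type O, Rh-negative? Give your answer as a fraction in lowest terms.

ABO cross I^B i × I^B i → offspring phenotypes: 1/4 O, 3/4 B.
Rh cross +/- × +/- → 3/4 Rh+, 1/4 Rh-.
Independent loci: P(type O, Rh-negative) = 1/4 × 1/4 = 1/16.

1/16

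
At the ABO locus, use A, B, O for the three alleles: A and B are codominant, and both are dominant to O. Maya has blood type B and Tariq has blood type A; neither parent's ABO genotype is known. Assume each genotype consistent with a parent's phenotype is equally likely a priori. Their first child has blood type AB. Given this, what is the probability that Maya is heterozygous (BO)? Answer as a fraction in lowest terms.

Possible genotypes: Maya ∈ {BB, BO}; Tariq ∈ {AA, AO}.
Weight each parental genotype pair by prior × P(type-AB child):
  BB × AA: posterior weight 4/9.
  BB × AO: posterior weight 2/9.
  BO × AA: posterior weight 2/9.
  BO × AO: posterior weight 1/9.
Sum the posterior weight over pairs where Maya is BO: 1/3.

1/3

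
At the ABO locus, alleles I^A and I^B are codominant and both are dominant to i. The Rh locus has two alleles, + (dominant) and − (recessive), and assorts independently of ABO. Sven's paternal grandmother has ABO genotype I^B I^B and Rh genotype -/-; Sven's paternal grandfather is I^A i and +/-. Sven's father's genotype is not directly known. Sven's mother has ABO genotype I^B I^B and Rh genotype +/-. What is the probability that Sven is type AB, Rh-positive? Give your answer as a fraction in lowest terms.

Sven's father's ABO genotype from I^B I^B × I^A i: 1/2 I^A I^B, 1/2 I^B i.
Crossing each possibility with the mother I^B I^B and summing P(type AB): 1/2·1/2 + 1/2·0 = 1/4.
Similarly for Rh via the father's Rh distribution: P(Rh+) = 5/8.
Independent loci: 1/4 × 5/8 = 5/32.

5/32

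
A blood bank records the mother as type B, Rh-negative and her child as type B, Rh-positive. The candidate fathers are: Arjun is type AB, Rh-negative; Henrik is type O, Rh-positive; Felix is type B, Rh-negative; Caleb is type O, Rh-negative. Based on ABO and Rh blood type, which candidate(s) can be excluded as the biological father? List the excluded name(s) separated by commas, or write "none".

A candidate is excluded only if no genotype consistent with his phenotype could produce a type B, Rh-positive child with a type B, Rh-negative mother.
Arjun (type AB, Rh-): no genotype consistent with that phenotype can produce a type-B Rh+ child with a type-B mother.
Felix (type B, Rh-): no genotype consistent with that phenotype can produce a type-B Rh+ child with a type-B mother.
Caleb (type O, Rh-): no genotype consistent with that phenotype can produce a type-B Rh+ child with a type-B mother.

Arjun, Felix, Caleb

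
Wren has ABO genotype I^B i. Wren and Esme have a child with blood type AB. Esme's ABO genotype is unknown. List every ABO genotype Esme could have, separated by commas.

I^A I^A, I^A I^B, I^A i

For each candidate genotype of Esme, check whether crossing it with I^B i can produce every observed child phenotype.
  I^A I^A → possible child types {A, AB} ✓
  I^A I^B → possible child types {A, B, AB} ✓
  I^A i → possible child types {O, A, B, AB} ✓
  I^B I^B → possible child types {B} ✗
  I^B i → possible child types {O, B} ✗
  i i → possible child types {O, B} ✗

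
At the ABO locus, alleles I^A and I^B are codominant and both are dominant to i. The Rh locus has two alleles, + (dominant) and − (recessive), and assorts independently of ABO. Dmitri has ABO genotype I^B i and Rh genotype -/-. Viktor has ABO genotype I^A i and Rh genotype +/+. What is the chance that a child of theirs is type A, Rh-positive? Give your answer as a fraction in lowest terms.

ABO cross I^B i × I^A i → offspring phenotypes: 1/4 O, 1/4 A, 1/4 B, 1/4 AB.
Rh cross -/- × +/+ → 1 Rh+.
Independent loci: P(type A, Rh-positive) = 1/4 × 1 = 1/4.

1/4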